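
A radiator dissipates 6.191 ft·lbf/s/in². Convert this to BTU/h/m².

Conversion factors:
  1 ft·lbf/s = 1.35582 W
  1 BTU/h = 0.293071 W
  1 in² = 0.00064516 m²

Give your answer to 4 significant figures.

4.439×10⁴ BTU/h/m²

6.191 ft·lbf/s/in² × 1.35582 W/ft·lbf/s ÷ 0.00064516 m²/in² = 13010.5 W/m²
13010.5 W/m² ÷ 0.293071 W/BTU/h = 44393.7 BTU/h/m²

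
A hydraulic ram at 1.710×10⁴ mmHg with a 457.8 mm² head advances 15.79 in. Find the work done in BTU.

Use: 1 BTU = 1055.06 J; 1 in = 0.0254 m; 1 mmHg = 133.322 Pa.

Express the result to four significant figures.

0.3967 BTU

1.710×10⁴ mmHg → 2.27981×10⁶ Pa
457.8 mm² → 4.578×10⁻⁴ m²
F = P × A = 2.27981×10⁶ × 4.578×10⁻⁴ = 1043.7 N
15.79 in → 0.401066 m
W = F × d = 1043.7 × 0.401066 = 418.593 J
In BTU: 418.593 / 1055.06 = 0.396748 BTU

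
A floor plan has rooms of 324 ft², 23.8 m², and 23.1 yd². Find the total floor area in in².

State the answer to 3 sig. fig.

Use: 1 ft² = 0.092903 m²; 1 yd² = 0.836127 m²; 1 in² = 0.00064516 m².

324 ft² × 0.092903 = 30.1006 m²
23.8 m² (already m²)
23.1 yd² × 0.836127 = 19.3145 m²
Combined: 30.1006 + 23.8 + 19.3145 = 73.2151 m²
In in²: 73.2151 / 0.00064516 = 113484 in²

1.13×10⁵ in²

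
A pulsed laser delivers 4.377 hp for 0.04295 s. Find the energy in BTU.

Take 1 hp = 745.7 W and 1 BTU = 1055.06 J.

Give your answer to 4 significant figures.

4.377 hp × 745.7 = 3263.93 W
E = P × t = 3263.93 W × 0.04295 s = 140.186 J
140.186 J ÷ (1055.06 J/BTU) = 0.13287 BTU

0.1329 BTU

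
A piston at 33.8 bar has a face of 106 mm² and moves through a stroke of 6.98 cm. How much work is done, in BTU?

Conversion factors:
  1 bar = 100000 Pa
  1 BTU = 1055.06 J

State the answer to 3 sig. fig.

33.8 bar → 3.38×10⁶ Pa
106 mm² → 1.06×10⁻⁴ m²
F = P × A = 3.38×10⁶ × 1.06×10⁻⁴ = 358.28 N
6.98 cm → 0.0698 m
W = F × d = 358.28 × 0.0698 = 25.0079 J
In BTU: 25.0079 / 1055.06 = 0.0237028 BTU

0.0237 BTU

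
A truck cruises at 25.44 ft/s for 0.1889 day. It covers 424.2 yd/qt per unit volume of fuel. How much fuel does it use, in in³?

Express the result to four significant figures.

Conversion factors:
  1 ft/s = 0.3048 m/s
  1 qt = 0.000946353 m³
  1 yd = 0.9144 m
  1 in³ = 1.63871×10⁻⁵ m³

1.884×10⁴ in³

25.44 ft/s → 7.75411 m/s
0.1889 day → 16321 s
d = v × t = 7.75411 × 16321 = 126555 m
424.2 yd/qt → 409877 m/m³
V = d / (distance per unit fuel) = 126555 / 409877 = 0.308763 m³
In in³: 0.308763 / 1.63871×10⁻⁵ = 18841.8 in³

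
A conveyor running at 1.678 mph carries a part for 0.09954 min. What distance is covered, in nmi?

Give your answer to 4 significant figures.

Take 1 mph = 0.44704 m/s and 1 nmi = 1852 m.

1.678 mph × 0.44704 → 0.750133 m/s
0.09954 min × 60 → 5.9724 s
d = v × t = 0.750133 m/s × 5.9724 s = 4.48009 m
4.48009 m ÷ (1852 m/nmi) = 0.00241906 nmi

0.002419 nmi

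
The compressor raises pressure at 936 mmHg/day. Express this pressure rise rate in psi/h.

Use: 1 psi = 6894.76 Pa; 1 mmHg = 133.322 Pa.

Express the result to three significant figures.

0.754 psi/h

936 mmHg/day × 133.322 Pa/mmHg ÷ 86400 s/day = 1.44432 Pa/s
1.44432 Pa/s ÷ 6894.76 Pa/psi × 3600 s/h = 0.754131 psi/h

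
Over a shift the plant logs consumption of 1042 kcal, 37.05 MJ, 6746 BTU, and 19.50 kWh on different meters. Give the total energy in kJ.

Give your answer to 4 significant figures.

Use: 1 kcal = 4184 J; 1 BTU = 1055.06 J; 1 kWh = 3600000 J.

1.187×10⁵ kJ

1042 kcal × 4184 → 4.35973×10⁶ J
37.05 MJ × 1000000 → 3.705×10⁷ J
6746 BTU × 1055.06 → 7.11743×10⁶ J
19.50 kWh × 3600000 → 7.02×10⁷ J
Sum: 4.35973×10⁶ + 3.705×10⁷ + 7.11743×10⁶ + 7.02×10⁷ = 1.18727×10⁸ J
In kJ: 1.18727×10⁸ / 1000 = 118727 kJ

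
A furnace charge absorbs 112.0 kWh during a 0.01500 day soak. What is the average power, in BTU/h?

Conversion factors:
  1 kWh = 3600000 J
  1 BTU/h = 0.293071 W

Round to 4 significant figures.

112.0 kWh × 3600000 = 4.032×10⁸ J
0.01500 day × 86400 = 1296 s
P = E / t = 4.032×10⁸ J / 1296 s = 311111 W
311111 W ÷ (0.293071 W/BTU/h) = 1.06156×10⁶ BTU/h

1.062×10⁶ BTU/h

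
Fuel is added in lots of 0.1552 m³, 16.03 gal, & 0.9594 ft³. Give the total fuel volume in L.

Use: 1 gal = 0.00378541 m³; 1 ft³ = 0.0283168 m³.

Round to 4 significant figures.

0.1552 m³ (already m³)
16.03 gal × 0.00378541 = 0.0606801 m³
0.9594 ft³ × 0.0283168 = 0.0271671 m³
Combined: 0.1552 + 0.0606801 + 0.0271671 = 0.243047 m³
In L: 0.243047 / 0.001 = 243.047 L

243.0 L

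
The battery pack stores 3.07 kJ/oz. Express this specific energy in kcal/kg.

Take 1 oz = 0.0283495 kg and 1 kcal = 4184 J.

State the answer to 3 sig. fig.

25.9 kcal/kg

3.07 kJ/oz × 1000 J/kJ ÷ 0.0283495 kg/oz = 108291 J/kg
108291 J/kg ÷ 4184 J/kcal = 25.8822 kcal/kg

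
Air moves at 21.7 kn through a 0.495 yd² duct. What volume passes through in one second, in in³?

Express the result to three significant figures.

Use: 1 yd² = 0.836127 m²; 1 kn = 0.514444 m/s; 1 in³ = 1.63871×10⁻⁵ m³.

2.82×10⁵ in³

21.7 kn × 0.514444 = 11.1634 m/s
0.495 yd² × 0.836127 = 0.413883 m²
V = v × A × t = 11.1634 m/s × 0.413883 m² × 1 s = 4.62034 m³
4.62034 m³ ÷ (1.63871×10⁻⁵ m³/in³) = 281950 in³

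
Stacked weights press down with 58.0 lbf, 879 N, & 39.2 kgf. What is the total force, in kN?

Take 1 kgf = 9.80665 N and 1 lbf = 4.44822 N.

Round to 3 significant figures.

58.0 lbf × 4.44822 = 257.997 N
879 N (already N)
39.2 kgf × 9.80665 = 384.421 N
Sum: 257.997 + 879 + 384.421 = 1521.42 N
In kN: 1521.42 / 1000 = 1.52142 kN

1.52 kN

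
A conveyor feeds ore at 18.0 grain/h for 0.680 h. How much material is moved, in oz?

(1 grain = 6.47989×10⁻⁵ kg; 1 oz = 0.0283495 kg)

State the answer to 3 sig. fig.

0.0280 oz

18.0 grain/h → 3.23994×10⁻⁷ kg/s
0.680 h → 2448 s
m = ṁ × t = 3.23994×10⁻⁷ × 2448 = 7.93137×10⁻⁴ kg
In oz: 7.93137×10⁻⁴ / 0.0283495 = 0.0279771 oz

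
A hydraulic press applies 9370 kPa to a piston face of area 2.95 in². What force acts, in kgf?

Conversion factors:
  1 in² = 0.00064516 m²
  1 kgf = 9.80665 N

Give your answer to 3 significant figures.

1820 kgf

9370 kPa × 1000 → 9.37×10⁶ Pa
2.95 in² × 0.00064516 → 0.00190322 m²
F = P × A = 9.37×10⁶ Pa × 0.00190322 m² = 17833.2 N
17833.2 N ÷ (9.80665 N/kgf) = 1818.48 kgf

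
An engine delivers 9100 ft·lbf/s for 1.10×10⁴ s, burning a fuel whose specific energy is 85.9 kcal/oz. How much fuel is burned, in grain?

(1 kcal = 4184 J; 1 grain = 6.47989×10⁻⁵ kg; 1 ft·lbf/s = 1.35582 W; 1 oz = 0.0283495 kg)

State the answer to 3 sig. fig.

9100 ft·lbf/s → 12338 W
E = P × t = 12338 × 11000 = 1.35718×10⁸ J
85.9 kcal/oz → 1.26777×10⁷ J/kg
m = E / e_s = 1.35718×10⁸ / 1.26777×10⁷ = 10.7053 kg
In grain: 10.7053 / 6.47989×10⁻⁵ = 165208 grain

1.65×10⁵ grain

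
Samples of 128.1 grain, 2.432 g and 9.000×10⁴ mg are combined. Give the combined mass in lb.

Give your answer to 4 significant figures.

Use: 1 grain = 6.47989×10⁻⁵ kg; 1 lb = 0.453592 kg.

128.1 grain × 6.47989×10⁻⁵ = 0.00830074 kg
2.432 g × 0.001 = 0.002432 kg
9.000×10⁴ mg × 10⁻⁶ = 0.09 kg
Total: 0.00830074 + 0.002432 + 0.09 = 0.100733 kg
In lb: 0.100733 / 0.453592 = 0.222078 lb

0.2221 lb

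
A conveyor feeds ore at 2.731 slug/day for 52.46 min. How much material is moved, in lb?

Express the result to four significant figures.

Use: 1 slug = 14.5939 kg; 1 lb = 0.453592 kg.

3.201 lb

2.731 slug/day → 4.61296×10⁻⁴ kg/s
52.46 min → 3147.6 s
m = ṁ × t = 4.61296×10⁻⁴ × 3147.6 = 1.45198 kg
In lb: 1.45198 / 0.453592 = 3.20107 lb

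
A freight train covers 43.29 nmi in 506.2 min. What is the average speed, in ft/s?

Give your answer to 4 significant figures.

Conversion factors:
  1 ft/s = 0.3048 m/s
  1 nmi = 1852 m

8.660 ft/s

43.29 nmi × 1852 → 80173.1 m
506.2 min × 60 → 30372 s
v = d / t = 80173.1 m / 30372 s = 2.6397 m/s
2.6397 m/s ÷ (0.3048 m/s/ft/s) = 8.66043 ft/s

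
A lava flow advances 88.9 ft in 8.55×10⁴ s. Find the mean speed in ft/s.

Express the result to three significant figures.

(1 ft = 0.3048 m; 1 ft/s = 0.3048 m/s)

88.9 ft × 0.3048 = 27.0967 m
v = d / t = 27.0967 m / 85500 s = 3.1692×10⁻⁴ m/s
3.1692×10⁻⁴ m/s ÷ (0.3048 m/s/ft/s) = 0.00103976 ft/s

0.00104 ft/s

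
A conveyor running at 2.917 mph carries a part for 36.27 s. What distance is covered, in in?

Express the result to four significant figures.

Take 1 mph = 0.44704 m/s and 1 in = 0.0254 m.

1862 in

2.917 mph × 0.44704 = 1.30402 m/s
d = v × t = 1.30402 m/s × 36.27 s = 47.2968 m
47.2968 m ÷ (0.0254 m/in) = 1862.08 in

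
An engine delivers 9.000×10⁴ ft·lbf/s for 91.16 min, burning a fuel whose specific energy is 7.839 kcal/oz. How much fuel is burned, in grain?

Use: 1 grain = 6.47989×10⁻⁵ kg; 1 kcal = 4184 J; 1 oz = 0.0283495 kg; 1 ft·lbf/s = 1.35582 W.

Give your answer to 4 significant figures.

8.903×10⁶ grain

9.000×10⁴ ft·lbf/s → 122024 W
91.16 min → 5469.6 s
E = P × t = 122024 × 5469.6 = 6.67422×10⁸ J
7.839 kcal/oz → 1.15693×10⁶ J/kg
m = E / e_s = 6.67422×10⁸ / 1.15693×10⁶ = 576.891 kg
In grain: 576.891 / 6.47989×10⁻⁵ = 8.90279×10⁶ grain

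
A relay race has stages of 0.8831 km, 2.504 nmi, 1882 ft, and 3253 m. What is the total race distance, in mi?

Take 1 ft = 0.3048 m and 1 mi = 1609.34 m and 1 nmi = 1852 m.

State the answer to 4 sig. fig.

0.8831 km × 1000 = 883.1 m
2.504 nmi × 1852 = 4637.41 m
1882 ft × 0.3048 = 573.634 m
3253 m (already m)
Sum: 883.1 + 4637.41 + 573.634 + 3253 = 9347.14 m
In mi: 9347.14 / 1609.34 = 5.80806 mi

5.808 mi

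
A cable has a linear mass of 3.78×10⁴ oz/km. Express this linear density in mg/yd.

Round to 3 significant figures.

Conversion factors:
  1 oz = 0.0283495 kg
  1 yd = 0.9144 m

3.78×10⁴ oz/km × 0.0283495 kg/oz ÷ 1000 m/km = 1.07161 kg/m
1.07161 kg/m ÷ 10⁻⁶ kg/mg × 0.9144 m/yd = 979880 mg/yd

9.80×10⁵ mg/yd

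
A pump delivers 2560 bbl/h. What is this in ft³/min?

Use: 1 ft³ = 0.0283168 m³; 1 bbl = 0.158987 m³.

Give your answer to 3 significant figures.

240 ft³/min

2560 bbl/h × 0.158987 m³/bbl ÷ 3600 s/h = 0.113057 m³/s
0.113057 m³/s ÷ 0.0283168 m³/ft³ × 60 s/min = 239.555 ft³/min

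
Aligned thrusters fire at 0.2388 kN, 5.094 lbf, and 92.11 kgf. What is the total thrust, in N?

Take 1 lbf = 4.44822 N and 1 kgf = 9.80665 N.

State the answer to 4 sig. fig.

0.2388 kN × 1000 = 238.8 N
5.094 lbf × 4.44822 = 22.6592 N
92.11 kgf × 9.80665 = 903.291 N
Combined: 238.8 + 22.6592 + 903.291 = 1164.75 N

1165 N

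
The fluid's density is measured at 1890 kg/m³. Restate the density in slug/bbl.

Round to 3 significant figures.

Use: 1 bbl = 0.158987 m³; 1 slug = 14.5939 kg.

20.6 slug/bbl

1890 kg/m³ is already 1890 kg/m³
1890 kg/m³ ÷ 14.5939 kg/slug × 0.158987 m³/bbl = 20.5898 slug/bbl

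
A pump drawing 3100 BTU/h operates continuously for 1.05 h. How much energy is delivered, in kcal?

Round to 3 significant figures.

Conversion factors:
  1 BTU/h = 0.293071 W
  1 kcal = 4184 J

821 kcal

3100 BTU/h × 0.293071 → 908.52 W
1.05 h × 3600 → 3780 s
E = P × t = 908.52 W × 3780 s = 3.43421×10⁶ J
3.43421×10⁶ J ÷ (4184 J/kcal) = 820.796 kcal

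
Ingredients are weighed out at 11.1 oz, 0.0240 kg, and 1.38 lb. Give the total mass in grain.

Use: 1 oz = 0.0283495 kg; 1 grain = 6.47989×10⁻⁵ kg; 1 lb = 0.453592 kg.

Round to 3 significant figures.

11.1 oz × 0.0283495 → 0.314679 kg
0.0240 kg (already kg)
1.38 lb × 0.453592 → 0.625957 kg
Sum: 0.314679 + 0.024 + 0.625957 = 0.964636 kg
In grain: 0.964636 / 6.47989×10⁻⁵ = 14886.6 grain

1.49×10⁴ grain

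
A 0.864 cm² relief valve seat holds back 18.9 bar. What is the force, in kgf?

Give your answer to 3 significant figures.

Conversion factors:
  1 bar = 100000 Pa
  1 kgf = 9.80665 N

18.9 bar × 100000 = 1.89×10⁶ Pa
0.864 cm² × 0.0001 = 8.64×10⁻⁵ m²
F = P × A = 1.89×10⁶ Pa × 8.64×10⁻⁵ m² = 163.296 N
163.296 N ÷ (9.80665 N/kgf) = 16.6516 kgf

16.7 kgf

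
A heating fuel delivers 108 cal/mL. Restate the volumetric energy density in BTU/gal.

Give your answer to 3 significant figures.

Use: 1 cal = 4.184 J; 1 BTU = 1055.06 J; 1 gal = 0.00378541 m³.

108 cal/mL × 4.184 J/cal ÷ 10⁻⁶ m³/mL = 4.51872×10⁸ J/m³
4.51872×10⁸ J/m³ ÷ 1055.06 J/BTU × 0.00378541 m³/gal = 1621.25 BTU/gal

1620 BTU/gal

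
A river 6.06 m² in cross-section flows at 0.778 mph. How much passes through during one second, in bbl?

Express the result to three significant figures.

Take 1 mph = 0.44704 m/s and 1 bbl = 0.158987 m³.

0.778 mph × 0.44704 = 0.347797 m/s
V = v × A × t = 0.347797 m/s × 6.06 m² × 1 s = 2.10765 m³
2.10765 m³ ÷ (0.158987 m³/bbl) = 13.2567 bbl

13.3 bbl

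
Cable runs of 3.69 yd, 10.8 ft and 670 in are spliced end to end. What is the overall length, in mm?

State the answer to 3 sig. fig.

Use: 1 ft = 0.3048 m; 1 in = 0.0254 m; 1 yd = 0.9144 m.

2.37×10⁴ mm

3.69 yd × 0.9144 = 3.37414 m
10.8 ft × 0.3048 = 3.29184 m
670 in × 0.0254 = 17.018 m
Total: 3.37414 + 3.29184 + 17.018 = 23.684 m
In mm: 23.684 / 0.001 = 23684 mm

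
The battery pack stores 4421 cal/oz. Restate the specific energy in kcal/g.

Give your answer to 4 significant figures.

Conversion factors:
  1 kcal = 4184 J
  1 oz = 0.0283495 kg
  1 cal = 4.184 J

4421 cal/oz × 4.184 J/cal ÷ 0.0283495 kg/oz = 652479 J/kg
652479 J/kg ÷ 4184 J/kcal × 0.001 kg/g = 0.155946 kcal/g

0.1559 kcal/g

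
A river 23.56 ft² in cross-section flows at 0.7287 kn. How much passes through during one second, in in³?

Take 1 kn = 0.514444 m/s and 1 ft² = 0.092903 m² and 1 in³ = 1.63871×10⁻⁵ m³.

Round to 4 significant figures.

0.7287 kn × 0.514444 → 0.374875 m/s
23.56 ft² × 0.092903 → 2.18879 m²
V = v × A × t = 0.374875 m/s × 2.18879 m² × 1 s = 0.820523 m³
0.820523 m³ ÷ (1.63871×10⁻⁵ m³/in³) = 50071.3 in³

5.007×10⁴ in³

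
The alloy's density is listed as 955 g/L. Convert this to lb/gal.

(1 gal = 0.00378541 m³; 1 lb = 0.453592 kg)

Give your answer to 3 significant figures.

7.97 lb/gal

955 g/L × 0.001 kg/g ÷ 0.001 m³/L = 955 kg/m³
955 kg/m³ ÷ 0.453592 kg/lb × 0.00378541 m³/gal = 7.96986 lb/gal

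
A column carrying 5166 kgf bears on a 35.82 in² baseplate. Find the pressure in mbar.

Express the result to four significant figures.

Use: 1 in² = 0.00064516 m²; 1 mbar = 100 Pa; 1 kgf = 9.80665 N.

2.192×10⁴ mbar

5166 kgf × 9.80665 = 50661.2 N
35.82 in² × 0.00064516 = 0.0231096 m²
P = F / A = 50661.2 N / 0.0231096 m² = 2.19221×10⁶ Pa
2.19221×10⁶ Pa ÷ (100 Pa/mbar) = 21922.1 mbar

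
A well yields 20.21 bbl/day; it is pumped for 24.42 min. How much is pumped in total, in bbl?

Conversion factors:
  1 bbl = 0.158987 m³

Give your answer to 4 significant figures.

0.3427 bbl

20.21 bbl/day → 3.7189×10⁻⁵ m³/s
24.42 min → 1465.2 s
V = Q × t = 3.7189×10⁻⁵ × 1465.2 = 0.0544893 m³
In bbl: 0.0544893 / 0.158987 = 0.342728 bbl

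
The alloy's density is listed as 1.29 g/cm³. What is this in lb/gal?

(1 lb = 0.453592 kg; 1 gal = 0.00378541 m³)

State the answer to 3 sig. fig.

10.8 lb/gal

1.29 g/cm³ × 0.001 kg/g ÷ 10⁻⁶ m³/cm³ = 1290 kg/m³
1290 kg/m³ ÷ 0.453592 kg/lb × 0.00378541 m³/gal = 10.7656 lb/gal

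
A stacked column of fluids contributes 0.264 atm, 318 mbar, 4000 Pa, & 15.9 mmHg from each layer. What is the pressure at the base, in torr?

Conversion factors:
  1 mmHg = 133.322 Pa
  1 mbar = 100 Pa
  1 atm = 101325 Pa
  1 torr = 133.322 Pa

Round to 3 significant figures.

0.264 atm × 101325 = 26749.8 Pa
318 mbar × 100 = 31800 Pa
4000 Pa (already Pa)
15.9 mmHg × 133.322 = 2119.82 Pa
Total: 26749.8 + 31800 + 4000 + 2119.82 = 64669.6 Pa
In torr: 64669.6 / 133.322 = 485.063 torr

485 torr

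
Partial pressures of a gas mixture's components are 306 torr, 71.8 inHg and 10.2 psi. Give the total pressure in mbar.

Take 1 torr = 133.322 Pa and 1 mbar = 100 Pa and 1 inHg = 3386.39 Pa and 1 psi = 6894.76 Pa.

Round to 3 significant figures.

3540 mbar

306 torr × 133.322 → 40796.5 Pa
71.8 inHg × 3386.39 → 243143 Pa
10.2 psi × 6894.76 → 70326.6 Pa
Sum: 40796.5 + 243143 + 70326.6 = 354266 Pa
In mbar: 354266 / 100 = 3542.66 mbar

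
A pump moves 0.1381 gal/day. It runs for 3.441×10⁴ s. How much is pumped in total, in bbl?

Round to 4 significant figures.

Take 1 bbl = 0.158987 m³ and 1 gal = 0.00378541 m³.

0.001310 bbl

0.1381 gal/day → 6.05052×10⁻⁹ m³/s
V = Q × t = 6.05052×10⁻⁹ × 34410 = 2.08198×10⁻⁴ m³
In bbl: 2.08198×10⁻⁴ / 0.158987 = 0.00130953 bbl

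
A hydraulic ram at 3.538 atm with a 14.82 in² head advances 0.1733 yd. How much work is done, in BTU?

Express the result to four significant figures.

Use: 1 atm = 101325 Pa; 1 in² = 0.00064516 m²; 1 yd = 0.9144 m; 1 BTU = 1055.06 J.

3.538 atm → 358488 Pa
14.82 in² → 0.00956127 m²
F = P × A = 358488 × 0.00956127 = 3427.6 N
0.1733 yd → 0.158466 m
W = F × d = 3427.6 × 0.158466 = 543.158 J
In BTU: 543.158 / 1055.06 = 0.514812 BTU

0.5148 BTU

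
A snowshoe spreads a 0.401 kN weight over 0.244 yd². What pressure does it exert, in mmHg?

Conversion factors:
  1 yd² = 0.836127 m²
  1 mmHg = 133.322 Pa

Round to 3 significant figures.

0.401 kN × 1000 → 401 N
0.244 yd² × 0.836127 → 0.204015 m²
P = F / A = 401 N / 0.204015 m² = 1965.54 Pa
1965.54 Pa ÷ (133.322 Pa/mmHg) = 14.7428 mmHg

14.7 mmHg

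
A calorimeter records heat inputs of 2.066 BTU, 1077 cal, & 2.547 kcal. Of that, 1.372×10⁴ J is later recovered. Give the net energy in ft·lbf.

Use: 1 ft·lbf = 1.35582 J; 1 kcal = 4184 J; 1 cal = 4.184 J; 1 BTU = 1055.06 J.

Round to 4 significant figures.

2672 ft·lbf

2.066 BTU × 1055.06 → 2179.75 J
1077 cal × 4.184 → 4506.17 J
2.547 kcal × 4184 → 10656.6 J
1.372×10⁴ J (already J)
Sum: 2179.75 + 4506.17 + 10656.6 − 13720 = 3622.52 J
In ft·lbf: 3622.52 / 1.35582 = 2671.83 ft·lbf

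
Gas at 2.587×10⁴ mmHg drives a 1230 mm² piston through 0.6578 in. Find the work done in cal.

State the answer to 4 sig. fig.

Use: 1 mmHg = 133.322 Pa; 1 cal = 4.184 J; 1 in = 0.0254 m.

2.587×10⁴ mmHg → 3.44904×10⁶ Pa
1230 mm² → 0.00123 m²
F = P × A = 3.44904×10⁶ × 0.00123 = 4242.32 N
0.6578 in → 0.0167081 m
W = F × d = 4242.32 × 0.0167081 = 70.8811 J
In cal: 70.8811 / 4.184 = 16.941 cal

16.94 cal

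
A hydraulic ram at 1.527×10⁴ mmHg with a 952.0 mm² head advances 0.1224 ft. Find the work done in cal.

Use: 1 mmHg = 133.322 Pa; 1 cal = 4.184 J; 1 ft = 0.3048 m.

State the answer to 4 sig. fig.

17.28 cal

1.527×10⁴ mmHg → 2.03583×10⁶ Pa
952.0 mm² → 9.52×10⁻⁴ m²
F = P × A = 2.03583×10⁶ × 9.52×10⁻⁴ = 1938.11 N
0.1224 ft → 0.0373075 m
W = F × d = 1938.11 × 0.0373075 = 72.306 J
In cal: 72.306 / 4.184 = 17.2815 cal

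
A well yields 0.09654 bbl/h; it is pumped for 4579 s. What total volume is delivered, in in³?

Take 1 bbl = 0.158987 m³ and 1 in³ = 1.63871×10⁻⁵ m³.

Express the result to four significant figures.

0.09654 bbl/h → 4.2635×10⁻⁶ m³/s
V = Q × t = 4.2635×10⁻⁶ × 4579 = 0.0195226 m³
In in³: 0.0195226 / 1.63871×10⁻⁵ = 1191.34 in³

1191 in³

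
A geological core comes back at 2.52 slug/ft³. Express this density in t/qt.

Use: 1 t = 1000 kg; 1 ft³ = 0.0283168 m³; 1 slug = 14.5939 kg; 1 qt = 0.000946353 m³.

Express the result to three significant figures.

2.52 slug/ft³ × 14.5939 kg/slug ÷ 0.0283168 m³/ft³ = 1298.76 kg/m³
1298.76 kg/m³ ÷ 1000 kg/t × 0.000946353 m³/qt = 0.00122909 t/qt

0.00123 t/qt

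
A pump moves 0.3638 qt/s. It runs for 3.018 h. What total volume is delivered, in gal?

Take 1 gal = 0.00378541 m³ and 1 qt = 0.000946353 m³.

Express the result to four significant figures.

0.3638 qt/s → 3.44283×10⁻⁴ m³/s
3.018 h → 10864.8 s
V = Q × t = 3.44283×10⁻⁴ × 10864.8 = 3.74057 m³
In gal: 3.74057 / 0.00378541 = 988.155 gal

988.2 gal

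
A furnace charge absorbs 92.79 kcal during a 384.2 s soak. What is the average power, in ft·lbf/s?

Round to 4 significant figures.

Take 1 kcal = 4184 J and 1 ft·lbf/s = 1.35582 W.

745.3 ft·lbf/s

92.79 kcal × 4184 = 388233 J
P = E / t = 388233 J / 384.2 s = 1010.5 W
1010.5 W ÷ (1.35582 W/ft·lbf/s) = 745.305 ft·lbf/s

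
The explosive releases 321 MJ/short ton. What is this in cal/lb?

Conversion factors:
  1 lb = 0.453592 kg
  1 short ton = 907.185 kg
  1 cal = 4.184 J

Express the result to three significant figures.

321 MJ/short ton × 1000000 J/MJ ÷ 907.185 kg/short ton = 353842 J/kg
353842 J/kg ÷ 4.184 J/cal × 0.453592 kg/lb = 38360.4 cal/lb

3.84×10⁴ cal/lb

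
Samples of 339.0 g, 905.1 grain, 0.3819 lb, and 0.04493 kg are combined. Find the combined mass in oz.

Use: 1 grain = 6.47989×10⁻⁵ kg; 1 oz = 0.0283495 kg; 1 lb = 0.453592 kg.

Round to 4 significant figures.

339.0 g × 0.001 = 0.339 kg
905.1 grain × 6.47989×10⁻⁵ = 0.0586495 kg
0.3819 lb × 0.453592 = 0.173227 kg
0.04493 kg (already kg)
Combined: 0.339 + 0.0586495 + 0.173227 + 0.04493 = 0.615806 kg
In oz: 0.615806 / 0.0283495 = 21.7219 oz

21.72 oz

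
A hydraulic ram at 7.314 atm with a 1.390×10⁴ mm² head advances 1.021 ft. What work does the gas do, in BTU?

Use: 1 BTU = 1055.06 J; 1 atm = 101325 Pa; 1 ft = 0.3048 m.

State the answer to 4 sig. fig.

3.038 BTU

7.314 atm → 741091 Pa
1.390×10⁴ mm² → 0.0139 m²
F = P × A = 741091 × 0.0139 = 10301.2 N
1.021 ft → 0.311201 m
W = F × d = 10301.2 × 0.311201 = 3205.74 J
In BTU: 3205.74 / 1055.06 = 3.03844 BTU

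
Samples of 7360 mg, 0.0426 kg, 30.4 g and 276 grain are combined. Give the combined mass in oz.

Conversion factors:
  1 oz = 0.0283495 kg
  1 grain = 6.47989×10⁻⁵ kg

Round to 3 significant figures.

3.47 oz

7360 mg × 10⁻⁶ = 0.00736 kg
0.0426 kg (already kg)
30.4 g × 0.001 = 0.0304 kg
276 grain × 6.47989×10⁻⁵ = 0.0178845 kg
Total: 0.00736 + 0.0426 + 0.0304 + 0.0178845 = 0.0982445 kg
In oz: 0.0982445 / 0.0283495 = 3.46548 oz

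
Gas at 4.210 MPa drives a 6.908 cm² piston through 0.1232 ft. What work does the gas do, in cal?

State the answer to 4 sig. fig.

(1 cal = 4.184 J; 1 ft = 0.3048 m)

26.10 cal

4.210 MPa → 4.21×10⁶ Pa
6.908 cm² → 6.908×10⁻⁴ m²
F = P × A = 4.21×10⁶ × 6.908×10⁻⁴ = 2908.27 N
0.1232 ft → 0.0375514 m
W = F × d = 2908.27 × 0.0375514 = 109.21 J
In cal: 109.21 / 4.184 = 26.1018 cal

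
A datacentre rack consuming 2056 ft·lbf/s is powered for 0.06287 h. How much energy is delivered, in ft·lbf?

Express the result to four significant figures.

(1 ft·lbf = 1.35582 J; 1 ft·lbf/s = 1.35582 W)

4.653×10⁵ ft·lbf

2056 ft·lbf/s × 1.35582 = 2787.57 W
0.06287 h × 3600 = 226.332 s
E = P × t = 2787.57 W × 226.332 s = 630916 J
630916 J ÷ (1.35582 J/ft·lbf) = 465339 ft·lbf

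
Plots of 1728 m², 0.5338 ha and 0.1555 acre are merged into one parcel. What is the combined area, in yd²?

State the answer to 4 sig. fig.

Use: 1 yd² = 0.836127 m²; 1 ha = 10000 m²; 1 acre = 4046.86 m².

1728 m² (already m²)
0.5338 ha × 10000 → 5338 m²
0.1555 acre × 4046.86 → 629.287 m²
Total: 1728 + 5338 + 629.287 = 7695.29 m²
In yd²: 7695.29 / 0.836127 = 9203.49 yd²

9203 yd²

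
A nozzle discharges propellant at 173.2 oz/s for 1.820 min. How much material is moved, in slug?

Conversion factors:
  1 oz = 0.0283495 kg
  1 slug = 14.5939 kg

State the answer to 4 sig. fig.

173.2 oz/s → 4.91013 kg/s
1.820 min → 109.2 s
m = ṁ × t = 4.91013 × 109.2 = 536.186 kg
In slug: 536.186 / 14.5939 = 36.7404 slug

36.74 slug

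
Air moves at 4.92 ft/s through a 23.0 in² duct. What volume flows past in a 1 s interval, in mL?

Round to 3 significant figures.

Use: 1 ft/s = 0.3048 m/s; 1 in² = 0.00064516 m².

4.92 ft/s × 0.3048 → 1.49962 m/s
23.0 in² × 0.00064516 → 0.0148387 m²
V = v × A × t = 1.49962 m/s × 0.0148387 m² × 1 s = 0.0222524 m³
0.0222524 m³ ÷ (10⁻⁶ m³/mL) = 22252.4 mL

2.23×10⁴ mL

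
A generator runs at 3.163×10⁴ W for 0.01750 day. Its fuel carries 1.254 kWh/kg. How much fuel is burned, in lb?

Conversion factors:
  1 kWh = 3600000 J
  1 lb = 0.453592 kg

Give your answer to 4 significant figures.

23.36 lb

0.01750 day → 1512 s
E = P × t = 31630 × 1512 = 4.78246×10⁷ J
1.254 kWh/kg → 4.5144×10⁶ J/kg
m = E / e_s = 4.78246×10⁷ / 4.5144×10⁶ = 10.5938 kg
In lb: 10.5938 / 0.453592 = 23.3554 lb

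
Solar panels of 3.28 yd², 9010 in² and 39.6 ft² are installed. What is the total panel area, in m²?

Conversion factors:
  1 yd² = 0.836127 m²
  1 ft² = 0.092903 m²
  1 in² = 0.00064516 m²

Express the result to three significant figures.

12.2 m²

3.28 yd² × 0.836127 → 2.7425 m²
9010 in² × 0.00064516 → 5.81289 m²
39.6 ft² × 0.092903 → 3.67896 m²
Combined: 2.7425 + 5.81289 + 3.67896 = 12.2344 m²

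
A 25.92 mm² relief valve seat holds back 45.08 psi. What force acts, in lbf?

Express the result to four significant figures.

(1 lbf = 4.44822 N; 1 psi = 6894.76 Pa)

1.811 lbf

45.08 psi × 6894.76 → 310816 Pa
25.92 mm² × 10⁻⁶ → 2.592×10⁻⁵ m²
F = P × A = 310816 Pa × 2.592×10⁻⁵ m² = 8.05635 N
8.05635 N ÷ (4.44822 N/lbf) = 1.81114 lbf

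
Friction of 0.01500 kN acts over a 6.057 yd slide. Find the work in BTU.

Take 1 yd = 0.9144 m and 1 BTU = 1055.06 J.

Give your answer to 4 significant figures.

0.01500 kN × 1000 → 15 N
6.057 yd × 0.9144 → 5.53852 m
W = F × d = 15 N × 5.53852 m = 83.0778 J
83.0778 J ÷ (1055.06 J/BTU) = 0.0787423 BTU

0.07874 BTU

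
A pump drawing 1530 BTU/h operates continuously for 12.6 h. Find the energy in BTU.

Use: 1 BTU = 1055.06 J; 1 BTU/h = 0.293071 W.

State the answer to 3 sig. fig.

1530 BTU/h × 0.293071 → 448.399 W
12.6 h × 3600 → 45360 s
E = P × t = 448.399 W × 45360 s = 2.03394×10⁷ J
2.03394×10⁷ J ÷ (1055.06 J/BTU) = 19278 BTU

1.93×10⁴ BTU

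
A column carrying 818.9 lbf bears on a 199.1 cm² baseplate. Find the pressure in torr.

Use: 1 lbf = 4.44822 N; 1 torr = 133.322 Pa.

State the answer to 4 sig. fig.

818.9 lbf × 4.44822 → 3642.65 N
199.1 cm² × 0.0001 → 0.01991 m²
P = F / A = 3642.65 N / 0.01991 m² = 182956 Pa
182956 Pa ÷ (133.322 Pa/torr) = 1372.29 torr

1372 torr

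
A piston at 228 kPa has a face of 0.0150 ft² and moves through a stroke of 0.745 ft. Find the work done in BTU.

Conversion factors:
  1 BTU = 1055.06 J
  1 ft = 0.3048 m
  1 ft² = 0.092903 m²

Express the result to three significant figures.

0.0684 BTU

228 kPa → 228000 Pa
0.0150 ft² → 0.00139354 m²
F = P × A = 228000 × 0.00139354 = 317.727 N
0.745 ft → 0.227076 m
W = F × d = 317.727 × 0.227076 = 72.1482 J
In BTU: 72.1482 / 1055.06 = 0.068383 BTU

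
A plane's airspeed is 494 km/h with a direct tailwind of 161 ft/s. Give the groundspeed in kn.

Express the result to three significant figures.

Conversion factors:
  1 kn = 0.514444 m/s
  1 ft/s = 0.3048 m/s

362 kn

494 km/h × (1/3.6) = 137.222 m/s
161 ft/s × 0.3048 = 49.0728 m/s
Total: 137.222 + 49.0728 = 186.295 m/s
In kn: 186.295 / 0.514444 = 362.129 kn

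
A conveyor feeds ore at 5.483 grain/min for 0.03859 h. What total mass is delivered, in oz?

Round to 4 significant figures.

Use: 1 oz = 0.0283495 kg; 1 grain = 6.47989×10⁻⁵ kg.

5.483 grain/min → 5.92154×10⁻⁶ kg/s
0.03859 h → 138.924 s
m = ṁ × t = 5.92154×10⁻⁶ × 138.924 = 8.22644×10⁻⁴ kg
In oz: 8.22644×10⁻⁴ / 0.0283495 = 0.0290179 oz

0.02902 oz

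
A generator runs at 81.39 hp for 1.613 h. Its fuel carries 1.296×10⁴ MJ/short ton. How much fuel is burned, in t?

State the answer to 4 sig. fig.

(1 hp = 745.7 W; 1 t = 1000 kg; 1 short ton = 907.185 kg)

0.02467 t

81.39 hp → 60692.5 W
1.613 h → 5806.8 s
E = P × t = 60692.5 × 5806.8 = 3.52429×10⁸ J
1.296×10⁴ MJ/short ton → 1.4286×10⁷ J/kg
m = E / e_s = 3.52429×10⁸ / 1.4286×10⁷ = 24.6695 kg
In t: 24.6695 / 1000 = 0.0246695 t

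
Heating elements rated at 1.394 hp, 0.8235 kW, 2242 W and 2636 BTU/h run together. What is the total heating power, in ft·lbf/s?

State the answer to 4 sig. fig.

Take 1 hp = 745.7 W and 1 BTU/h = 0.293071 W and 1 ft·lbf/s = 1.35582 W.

3597 ft·lbf/s

1.394 hp × 745.7 = 1039.51 W
0.8235 kW × 1000 = 823.5 W
2242 W (already W)
2636 BTU/h × 0.293071 = 772.535 W
Sum: 1039.51 + 823.5 + 2242 + 772.535 = 4877.54 W
In ft·lbf/s: 4877.54 / 1.35582 = 3597.48 ft·lbf/s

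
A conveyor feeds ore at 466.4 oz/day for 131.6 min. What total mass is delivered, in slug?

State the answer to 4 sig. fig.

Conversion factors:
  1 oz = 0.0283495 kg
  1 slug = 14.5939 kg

0.08280 slug

466.4 oz/day → 1.53035×10⁻⁴ kg/s
131.6 min → 7896 s
m = ṁ × t = 1.53035×10⁻⁴ × 7896 = 1.20836 kg
In slug: 1.20836 / 14.5939 = 0.082799 slug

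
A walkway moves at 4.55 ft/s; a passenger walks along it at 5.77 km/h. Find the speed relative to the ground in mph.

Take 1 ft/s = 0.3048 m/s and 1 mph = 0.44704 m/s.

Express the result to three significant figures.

6.69 mph

4.55 ft/s × 0.3048 → 1.38684 m/s
5.77 km/h × (1/3.6) → 1.60278 m/s
Total: 1.38684 + 1.60278 = 2.98962 m/s
In mph: 2.98962 / 0.44704 = 6.68759 mph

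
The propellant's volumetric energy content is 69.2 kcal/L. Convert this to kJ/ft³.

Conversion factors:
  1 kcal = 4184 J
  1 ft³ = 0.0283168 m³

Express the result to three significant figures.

69.2 kcal/L × 4184 J/kcal ÷ 0.001 m³/L = 2.89533×10⁸ J/m³
2.89533×10⁸ J/m³ ÷ 1000 J/kJ × 0.0283168 m³/ft³ = 8198.65 kJ/ft³

8200 kJ/ft³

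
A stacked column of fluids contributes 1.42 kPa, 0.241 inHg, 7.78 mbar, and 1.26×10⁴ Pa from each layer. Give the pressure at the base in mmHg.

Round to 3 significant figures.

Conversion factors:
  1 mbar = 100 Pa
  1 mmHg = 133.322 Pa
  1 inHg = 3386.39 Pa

117 mmHg

1.42 kPa × 1000 = 1420 Pa
0.241 inHg × 3386.39 = 816.12 Pa
7.78 mbar × 100 = 778 Pa
1.26×10⁴ Pa (already Pa)
Total: 1420 + 816.12 + 778 + 12600 = 15614.1 Pa
In mmHg: 15614.1 / 133.322 = 117.116 mmHg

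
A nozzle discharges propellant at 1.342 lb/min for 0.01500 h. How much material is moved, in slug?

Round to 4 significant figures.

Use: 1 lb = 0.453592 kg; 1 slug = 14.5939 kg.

1.342 lb/min → 0.0101453 kg/s
0.01500 h → 54 s
m = ṁ × t = 0.0101453 × 54 = 0.547846 kg
In slug: 0.547846 / 14.5939 = 0.0375394 slug

0.03754 slug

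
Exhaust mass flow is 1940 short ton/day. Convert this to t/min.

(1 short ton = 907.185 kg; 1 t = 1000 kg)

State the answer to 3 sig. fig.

1940 short ton/day × 907.185 kg/short ton ÷ 86400 s/day = 20.3697 kg/s
20.3697 kg/s ÷ 1000 kg/t × 60 s/min = 1.22218 t/min

1.22 t/min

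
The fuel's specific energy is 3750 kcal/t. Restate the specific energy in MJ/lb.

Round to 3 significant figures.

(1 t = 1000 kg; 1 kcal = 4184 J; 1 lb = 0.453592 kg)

0.00712 MJ/lb

3750 kcal/t × 4184 J/kcal ÷ 1000 kg/t = 15690 J/kg
15690 J/kg ÷ 1000000 J/MJ × 0.453592 kg/lb = 0.00711686 MJ/lb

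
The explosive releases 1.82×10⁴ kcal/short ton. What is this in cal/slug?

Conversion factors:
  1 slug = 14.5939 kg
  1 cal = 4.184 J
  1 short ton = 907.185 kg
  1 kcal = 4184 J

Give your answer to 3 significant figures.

2.93×10⁵ cal/slug

1.82×10⁴ kcal/short ton × 4184 J/kcal ÷ 907.185 kg/short ton = 83939.7 J/kg
83939.7 J/kg ÷ 4.184 J/cal × 14.5939 kg/slug = 292784 cal/slug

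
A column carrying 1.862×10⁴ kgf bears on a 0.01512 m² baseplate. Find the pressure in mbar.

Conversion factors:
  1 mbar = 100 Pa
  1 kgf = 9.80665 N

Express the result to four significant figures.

1.862×10⁴ kgf × 9.80665 → 182600 N
P = F / A = 182600 N / 0.01512 m² = 1.20767×10⁷ Pa
1.20767×10⁷ Pa ÷ (100 Pa/mbar) = 120767 mbar

1.208×10⁵ mbar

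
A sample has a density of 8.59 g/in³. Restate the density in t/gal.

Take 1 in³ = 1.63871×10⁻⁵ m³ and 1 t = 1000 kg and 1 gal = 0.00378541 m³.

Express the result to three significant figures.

8.59 g/in³ × 0.001 kg/g ÷ 1.63871×10⁻⁵ m³/in³ = 524.193 kg/m³
524.193 kg/m³ ÷ 1000 kg/t × 0.00378541 m³/gal = 0.00198429 t/gal

0.00198 t/gal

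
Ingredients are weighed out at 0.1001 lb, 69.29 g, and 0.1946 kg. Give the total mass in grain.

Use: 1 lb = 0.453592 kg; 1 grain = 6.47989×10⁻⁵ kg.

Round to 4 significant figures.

4773 grain

0.1001 lb × 0.453592 = 0.0454046 kg
69.29 g × 0.001 = 0.06929 kg
0.1946 kg (already kg)
Combined: 0.0454046 + 0.06929 + 0.1946 = 0.309295 kg
In grain: 0.309295 / 6.47989×10⁻⁵ = 4773.15 grain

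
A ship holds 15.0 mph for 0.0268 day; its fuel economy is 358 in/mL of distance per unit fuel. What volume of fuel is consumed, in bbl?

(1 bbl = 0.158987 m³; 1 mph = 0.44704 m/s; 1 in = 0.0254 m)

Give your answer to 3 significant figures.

0.0107 bbl

15.0 mph → 6.7056 m/s
0.0268 day → 2315.52 s
d = v × t = 6.7056 × 2315.52 = 15527 m
358 in/mL → 9.0932×10⁶ m/m³
V = d / (distance per unit fuel) = 15527 / 9.0932×10⁶ = 0.00170754 m³
In bbl: 0.00170754 / 0.158987 = 0.0107401 bbl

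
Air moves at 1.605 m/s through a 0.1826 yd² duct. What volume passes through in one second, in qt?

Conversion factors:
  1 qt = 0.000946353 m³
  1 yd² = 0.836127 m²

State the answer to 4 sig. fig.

258.9 qt

0.1826 yd² × 0.836127 = 0.152677 m²
V = v × A × t = 1.605 m/s × 0.152677 m² × 1 s = 0.245047 m³
0.245047 m³ ÷ (0.000946353 m³/qt) = 258.938 qt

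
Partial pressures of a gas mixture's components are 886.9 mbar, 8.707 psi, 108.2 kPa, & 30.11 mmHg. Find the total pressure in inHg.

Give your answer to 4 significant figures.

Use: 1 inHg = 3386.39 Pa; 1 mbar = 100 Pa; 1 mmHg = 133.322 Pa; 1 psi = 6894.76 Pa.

886.9 mbar × 100 = 88690 Pa
8.707 psi × 6894.76 = 60032.7 Pa
108.2 kPa × 1000 = 108200 Pa
30.11 mmHg × 133.322 = 4014.33 Pa
Total: 88690 + 60032.7 + 108200 + 4014.33 = 260937 Pa
In inHg: 260937 / 3386.39 = 77.0546 inHg

77.05 inHg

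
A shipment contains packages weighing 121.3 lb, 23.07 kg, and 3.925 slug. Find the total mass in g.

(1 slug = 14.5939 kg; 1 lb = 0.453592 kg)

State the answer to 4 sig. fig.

121.3 lb × 0.453592 = 55.0207 kg
23.07 kg (already kg)
3.925 slug × 14.5939 = 57.2811 kg
Total: 55.0207 + 23.07 + 57.2811 = 135.372 kg
In g: 135.372 / 0.001 = 135372 g

1.354×10⁵ g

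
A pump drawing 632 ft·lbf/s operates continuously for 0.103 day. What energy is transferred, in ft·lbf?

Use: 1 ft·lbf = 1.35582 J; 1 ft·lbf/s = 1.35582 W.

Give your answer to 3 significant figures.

632 ft·lbf/s × 1.35582 → 856.878 W
0.103 day × 86400 → 8899.2 s
E = P × t = 856.878 W × 8899.2 s = 7.62553×10⁶ J
7.62553×10⁶ J ÷ (1.35582 J/ft·lbf) = 5.62429×10⁶ ft·lbf

5.62×10⁶ ft·lbf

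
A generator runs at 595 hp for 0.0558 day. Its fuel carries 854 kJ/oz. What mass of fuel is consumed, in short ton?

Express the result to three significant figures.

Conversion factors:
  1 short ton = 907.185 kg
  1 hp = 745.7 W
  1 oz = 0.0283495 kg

0.0783 short ton

595 hp → 443692 W
0.0558 day → 4821.12 s
E = P × t = 443692 × 4821.12 = 2.13909×10⁹ J
854 kJ/oz → 3.0124×10⁷ J/kg
m = E / e_s = 2.13909×10⁹ / 3.0124×10⁷ = 71.0095 kg
In short ton: 71.0095 / 907.185 = 0.0782746 short ton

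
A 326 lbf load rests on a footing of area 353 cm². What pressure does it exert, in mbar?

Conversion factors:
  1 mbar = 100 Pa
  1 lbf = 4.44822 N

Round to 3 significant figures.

326 lbf × 4.44822 = 1450.12 N
353 cm² × 0.0001 = 0.0353 m²
P = F / A = 1450.12 N / 0.0353 m² = 41079.9 Pa
41079.9 Pa ÷ (100 Pa/mbar) = 410.799 mbar

411 mbar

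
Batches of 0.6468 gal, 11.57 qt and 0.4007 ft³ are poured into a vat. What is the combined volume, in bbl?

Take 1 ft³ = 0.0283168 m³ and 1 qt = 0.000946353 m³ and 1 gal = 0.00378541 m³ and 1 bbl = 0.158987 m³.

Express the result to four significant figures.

0.1556 bbl

0.6468 gal × 0.00378541 = 0.0024484 m³
11.57 qt × 0.000946353 = 0.0109493 m³
0.4007 ft³ × 0.0283168 = 0.0113465 m³
Total: 0.0024484 + 0.0109493 + 0.0113465 = 0.0247442 m³
In bbl: 0.0247442 / 0.158987 = 0.155637 bbl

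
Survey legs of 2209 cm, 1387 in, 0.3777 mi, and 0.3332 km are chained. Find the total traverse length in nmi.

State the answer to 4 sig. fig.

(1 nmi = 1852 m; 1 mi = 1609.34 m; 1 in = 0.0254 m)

0.5391 nmi

2209 cm × 0.01 = 22.09 m
1387 in × 0.0254 = 35.2298 m
0.3777 mi × 1609.34 = 607.848 m
0.3332 km × 1000 = 333.2 m
Sum: 22.09 + 35.2298 + 607.848 + 333.2 = 998.368 m
In nmi: 998.368 / 1852 = 0.539076 nmi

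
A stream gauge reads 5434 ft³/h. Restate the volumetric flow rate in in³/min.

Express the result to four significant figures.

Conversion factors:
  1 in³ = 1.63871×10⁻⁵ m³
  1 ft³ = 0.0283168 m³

5434 ft³/h × 0.0283168 m³/ft³ ÷ 3600 s/h = 0.0427426 m³/s
0.0427426 m³/s ÷ 1.63871×10⁻⁵ m³/in³ × 60 s/min = 156498 in³/min

1.565×10⁵ in³/min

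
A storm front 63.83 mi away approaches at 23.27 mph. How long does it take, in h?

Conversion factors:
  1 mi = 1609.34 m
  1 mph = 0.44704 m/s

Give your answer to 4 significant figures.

63.83 mi × 1609.34 → 102724 m
23.27 mph × 0.44704 → 10.4026 m/s
t = d / v = 102724 m / 10.4026 m/s = 9874.84 s
9874.84 s ÷ (3600 s/h) = 2.74301 h

2.743 h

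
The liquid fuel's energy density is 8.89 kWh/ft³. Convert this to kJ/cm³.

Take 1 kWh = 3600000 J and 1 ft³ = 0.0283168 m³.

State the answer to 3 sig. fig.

1.13 kJ/cm³

8.89 kWh/ft³ × 3600000 J/kWh ÷ 0.0283168 m³/ft³ = 1.13021×10⁹ J/m³
1.13021×10⁹ J/m³ ÷ 1000 J/kJ × 10⁻⁶ m³/cm³ = 1.13021 kJ/cm³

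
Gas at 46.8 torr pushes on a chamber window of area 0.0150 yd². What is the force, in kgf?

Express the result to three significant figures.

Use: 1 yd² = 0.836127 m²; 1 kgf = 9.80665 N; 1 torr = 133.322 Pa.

46.8 torr × 133.322 → 6239.47 Pa
0.0150 yd² × 0.836127 → 0.0125419 m²
F = P × A = 6239.47 Pa × 0.0125419 m² = 78.2548 N
78.2548 N ÷ (9.80665 N/kgf) = 7.97977 kgf

7.98 kgf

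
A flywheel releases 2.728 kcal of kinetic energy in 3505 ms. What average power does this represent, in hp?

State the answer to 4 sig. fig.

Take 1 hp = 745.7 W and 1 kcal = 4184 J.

4.367 hp

2.728 kcal × 4184 → 11414 J
3505 ms × 0.001 → 3.505 s
P = E / t = 11414 J / 3.505 s = 3256.49 W
3256.49 W ÷ (745.7 W/hp) = 4.36702 hp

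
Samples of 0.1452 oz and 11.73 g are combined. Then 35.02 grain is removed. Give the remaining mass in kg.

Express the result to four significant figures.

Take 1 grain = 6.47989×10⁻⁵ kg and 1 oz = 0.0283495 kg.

0.1452 oz × 0.0283495 = 0.00411635 kg
11.73 g × 0.001 = 0.01173 kg
35.02 grain × 6.47989×10⁻⁵ = 0.00226926 kg
Sum: 0.00411635 + 0.01173 − 0.00226926 = 0.0135771 kg

0.01358 kg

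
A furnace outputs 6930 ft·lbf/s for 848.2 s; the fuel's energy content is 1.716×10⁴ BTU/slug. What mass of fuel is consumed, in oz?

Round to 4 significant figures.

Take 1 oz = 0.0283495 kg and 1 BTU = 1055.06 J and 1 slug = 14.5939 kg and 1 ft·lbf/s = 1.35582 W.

6930 ft·lbf/s → 9395.83 W
E = P × t = 9395.83 × 848.2 = 7.96954×10⁶ J
1.716×10⁴ BTU/slug → 1.24058×10⁶ J/kg
m = E / e_s = 7.96954×10⁶ / 1.24058×10⁶ = 6.42404 kg
In oz: 6.42404 / 0.0283495 = 226.602 oz

226.6 oz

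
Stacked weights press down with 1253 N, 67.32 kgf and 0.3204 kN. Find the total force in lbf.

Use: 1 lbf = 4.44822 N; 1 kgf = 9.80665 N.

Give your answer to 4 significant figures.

1253 N (already N)
67.32 kgf × 9.80665 → 660.184 N
0.3204 kN × 1000 → 320.4 N
Sum: 1253 + 660.184 + 320.4 = 2233.58 N
In lbf: 2233.58 / 4.44822 = 502.129 lbf

502.1 lbf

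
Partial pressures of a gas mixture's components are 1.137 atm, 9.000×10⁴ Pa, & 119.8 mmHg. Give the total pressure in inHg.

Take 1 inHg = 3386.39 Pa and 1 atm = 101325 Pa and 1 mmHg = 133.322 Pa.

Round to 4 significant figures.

1.137 atm × 101325 = 115207 Pa
9.000×10⁴ Pa (already Pa)
119.8 mmHg × 133.322 = 15972 Pa
Sum: 115207 + 90000 + 15972 = 221179 Pa
In inHg: 221179 / 3386.39 = 65.3141 inHg

65.31 inHg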